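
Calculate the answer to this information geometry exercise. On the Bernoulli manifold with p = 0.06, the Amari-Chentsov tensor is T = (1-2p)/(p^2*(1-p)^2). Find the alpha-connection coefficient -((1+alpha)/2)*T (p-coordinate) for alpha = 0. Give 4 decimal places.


Skewness (Amari-Chentsov) tensor: T = (1-2p)/(p^2*(1-p)^2).
p = 0.06, 1-2p = 0.88, p^2 = 0.0036, (1-p)^2 = 0.8836.
T = 0.88/(0.0036 * 0.8836) = 276.646044.
In the p-coordinate, Gamma^(alpha) = Gamma^(0) - (alpha/2)*T with Gamma^(0) = (1/2)*g'(p) = -T/2,
so Gamma^(alpha) = -((1+alpha)/2)*T.
alpha = 0, -(1+alpha)/2 = -0.5.
Gamma = -0.5 * 276.646044 = -138.3230

-138.3230


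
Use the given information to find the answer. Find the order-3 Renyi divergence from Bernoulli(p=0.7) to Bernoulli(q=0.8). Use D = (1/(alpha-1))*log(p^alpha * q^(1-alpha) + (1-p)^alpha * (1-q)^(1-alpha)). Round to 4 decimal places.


Renyi divergence of order alpha between Bernoulli distributions:
D = (1/(alpha-1))*log(p^alpha * q^(1-alpha) + (1-p)^alpha * (1-q)^(1-alpha)).
alpha = 3, p = 0.7, q = 0.8.
p^alpha * q^(1-alpha) = 0.7^3 * 0.8^-2 = 0.535937.
(1-p)^alpha * (1-q)^(1-alpha) = 0.3^3 * 0.2^-2 = 0.675.
sum = 0.535937 + 0.675 = 1.210938.
D = (1/2)*log(1.210938) = 0.0957

0.0957


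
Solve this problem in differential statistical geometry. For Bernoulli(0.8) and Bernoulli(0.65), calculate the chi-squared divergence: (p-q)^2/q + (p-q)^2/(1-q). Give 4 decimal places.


Chi-squared divergence between Bernoulli distributions:
chi^2 = (p-q)^2/q + (p-q)^2/(1-q).
p = 0.8, q = 0.65, p-q = 0.15.
(p-q)^2 = 0.0225.
term1 = 0.0225/0.65 = 0.034615.
term2 = 0.0225/0.35 = 0.064286.
chi^2 = 0.034615 + 0.064286 = 0.0989

0.0989


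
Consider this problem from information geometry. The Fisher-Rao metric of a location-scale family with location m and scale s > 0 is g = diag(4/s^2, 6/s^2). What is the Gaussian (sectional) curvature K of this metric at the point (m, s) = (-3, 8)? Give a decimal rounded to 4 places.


The metric has the form g = (A dm^2 + B ds^2)/s^2 with A = 4, B = 6.
Substitute u = sqrt(A/B)*m: g = B*(du^2 + ds^2)/s^2, i.e. B times the
Poincare upper half-plane metric, which has constant Gaussian curvature -1.
Scaling a 2D metric by a constant c divides the Gaussian curvature by c,
so K = -1/B = -1/(6) = -0.1667 everywhere (the point (m, s) = (-3, 8) is irrelevant:
the curvature is constant).
The requested Gaussian curvature is K = -0.1667.

-0.1667


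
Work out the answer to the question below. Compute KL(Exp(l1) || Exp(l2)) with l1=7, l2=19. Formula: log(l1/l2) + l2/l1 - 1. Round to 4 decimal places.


KL divergence for exponential family:
KL = log(l1/l2) + l2/l1 - 1.
log(7/19) = -0.998529.
19/7 = 2.714286.
KL = -0.998529 + 2.714286 - 1 = 0.7158

0.7158


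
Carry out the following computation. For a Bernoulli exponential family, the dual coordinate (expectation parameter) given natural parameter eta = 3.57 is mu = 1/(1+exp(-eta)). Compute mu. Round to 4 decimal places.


Dual coordinate (expectation parameter) for Bernoulli:
mu = 1/(1+exp(-eta)).
eta = 3.57.
exp(-eta) = exp(-3.57) = 0.028156.
mu = 1/(1+0.028156) = 0.9726

0.9726


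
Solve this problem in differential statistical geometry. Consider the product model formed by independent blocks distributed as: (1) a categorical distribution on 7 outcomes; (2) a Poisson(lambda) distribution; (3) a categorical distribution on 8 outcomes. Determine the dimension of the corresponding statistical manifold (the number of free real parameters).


The dimension of a statistical manifold equals the number of free
(independent) real parameters of the model. For a product of independent
blocks the parameter counts add.
- categorical on 7 outcomes (probabilities sum to 1): 7-1 = 6.
- Poisson (lambda): 1.
- categorical on 8 outcomes (probabilities sum to 1): 8-1 = 7.
Total = 6 + 1 + 7 = 14.
Dimension = 14

14


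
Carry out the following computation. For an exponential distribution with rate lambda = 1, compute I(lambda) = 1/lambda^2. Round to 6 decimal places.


Fisher information for exponential: I(lambda) = 1/lambda^2.
lambda = 1, lambda^2 = 1.
I = 1/1 = 1.000000

1.000000


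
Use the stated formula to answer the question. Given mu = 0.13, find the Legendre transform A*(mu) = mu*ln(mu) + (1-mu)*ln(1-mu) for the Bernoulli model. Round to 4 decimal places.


Legendre transform for Bernoulli:
A*(mu) = mu*log(mu) + (1-mu)*log(1-mu).
mu = 0.13, 1-mu = 0.87.
mu*log(mu) = 0.13*log(0.13) = -0.265229.
(1-mu)*log(1-mu) = 0.87*log(0.87) = -0.121158.
A* = -0.265229 + -0.121158 = -0.3864

-0.3864


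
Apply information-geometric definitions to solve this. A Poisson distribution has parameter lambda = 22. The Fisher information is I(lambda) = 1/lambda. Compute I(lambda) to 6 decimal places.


Fisher information for Poisson: I(lambda) = 1/lambda.
lambda = 22.
I(lambda) = 1/22 = 0.045455

0.045455


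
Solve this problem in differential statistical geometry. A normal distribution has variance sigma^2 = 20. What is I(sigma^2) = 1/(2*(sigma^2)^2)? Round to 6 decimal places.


Fisher information for variance: I(sigma^2) = 1/(2*sigma^4).
sigma^2 = 20, so sigma^4 = 400.
I = 1/(2*400) = 1/800 = 0.001250

0.001250


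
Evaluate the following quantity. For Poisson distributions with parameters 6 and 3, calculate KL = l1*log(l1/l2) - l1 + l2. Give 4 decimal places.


KL divergence for Poisson:
KL = l1*log(l1/l2) - l1 + l2.
l1 = 6, l2 = 3.
log(6/3) = 0.693147.
l1*log(l1/l2) = 6 * 0.693147 = 4.158883.
KL = 4.158883 - 6 + 3 = 1.1589

1.1589


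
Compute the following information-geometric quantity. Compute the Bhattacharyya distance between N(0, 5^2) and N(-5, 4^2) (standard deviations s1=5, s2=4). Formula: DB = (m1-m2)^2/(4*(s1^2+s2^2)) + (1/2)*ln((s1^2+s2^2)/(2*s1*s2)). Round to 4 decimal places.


Bhattacharyya distance between two Gaussians:
DB = (m1-m2)^2/(4*(s1^2+s2^2)) + (1/2)*ln((s1^2+s2^2)/(2*s1*s2)).
(m1-m2)^2 = (5)^2 = 25.
s1^2+s2^2 = 25 + 16 = 41.
term1 = 25/164 = 0.152439.
term2 = 0.5*ln(41/40.0) = 0.012346.
DB = 0.152439 + 0.012346 = 0.1648

0.1648


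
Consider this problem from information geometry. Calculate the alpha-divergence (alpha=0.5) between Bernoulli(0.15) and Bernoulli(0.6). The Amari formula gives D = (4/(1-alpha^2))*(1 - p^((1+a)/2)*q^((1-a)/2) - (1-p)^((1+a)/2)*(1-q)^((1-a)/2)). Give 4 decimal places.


Amari alpha-divergence:
D = (4/(1-alpha^2))*(1 - p^((1+a)/2)*q^((1-a)/2) - (1-p)^((1+a)/2)*(1-q)^((1-a)/2)).
alpha = 0.5, p = 0.15, q = 0.6.
e1 = (1+alpha)/2 = 0.75, e2 = (1-alpha)/2 = 0.25.
t1 = p^e1 * q^e2 = 0.15^0.75 * 0.6^0.25 = 0.212132.
t2 = (1-p)^e1 * (1-q)^e2 = 0.85^0.75 * 0.4^0.25 = 0.704011.
4/(1-alpha^2) = 5.333333.
D = 5.333333*(1 - 0.212132 - 0.704011) = 0.4472

0.4472


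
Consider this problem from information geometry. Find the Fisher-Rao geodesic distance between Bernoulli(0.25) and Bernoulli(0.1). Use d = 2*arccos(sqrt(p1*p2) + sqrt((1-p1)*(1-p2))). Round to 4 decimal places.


Geodesic distance on Bernoulli manifold:
d(p1,p2) = 2*arccos(sqrt(p1*p2) + sqrt((1-p1)*(1-p2))).
sqrt(p1*p2) = sqrt(0.25*0.1) = 0.158114.
sqrt((1-p1)*(1-p2)) = sqrt(0.75*0.9) = 0.821584.
arg = 0.158114 + 0.821584 = 0.979698.
d = 2*arccos(0.979698) = 0.4037

0.4037


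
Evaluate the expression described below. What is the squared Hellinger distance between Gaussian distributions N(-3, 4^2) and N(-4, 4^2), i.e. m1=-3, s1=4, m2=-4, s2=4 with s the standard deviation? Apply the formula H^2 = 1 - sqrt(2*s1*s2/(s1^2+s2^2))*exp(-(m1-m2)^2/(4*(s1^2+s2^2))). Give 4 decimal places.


Squared Hellinger distance for Gaussians:
H^2 = 1 - sqrt(2*s1*s2/(s1^2+s2^2)) * exp(-(m1-m2)^2/(4*(s1^2+s2^2))).
s1^2 = 16, s2^2 = 16, s1^2+s2^2 = 32.
sqrt(2*4*4/(32)) = 1.0.
(m1-m2)^2 = (1)^2 = 1.
exp(-1/(4*32)) = exp(-0.007812) = 0.992218.
H^2 = 1 - 1.0*0.992218 = 0.0078

0.0078


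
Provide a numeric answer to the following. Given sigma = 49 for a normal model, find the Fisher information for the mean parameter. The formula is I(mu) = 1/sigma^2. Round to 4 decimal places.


The Fisher information for the mean of a normal distribution is I(mu) = 1/sigma^2.
sigma = 49, so sigma^2 = 2401.
I(mu) = 1/2401 = 0.0004

0.0004


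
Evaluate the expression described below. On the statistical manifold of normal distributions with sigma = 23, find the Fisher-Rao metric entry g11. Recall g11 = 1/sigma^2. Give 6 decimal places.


For the 2-parameter normal family, the Fisher metric has:
  g11 = 1/sigma^2, g22 = 2/sigma^2.
sigma = 23, sigma^2 = 529.
g11 = 0.001890

0.001890


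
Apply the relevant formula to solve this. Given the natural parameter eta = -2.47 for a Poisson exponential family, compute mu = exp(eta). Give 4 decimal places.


Expectation parameter for Poisson exponential family:
mu = exp(eta).
eta = -2.47.
mu = exp(-2.47) = 0.0846

0.0846


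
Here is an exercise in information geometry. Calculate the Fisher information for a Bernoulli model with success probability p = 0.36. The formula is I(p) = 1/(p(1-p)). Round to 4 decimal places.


For Bernoulli(p), Fisher information is I(p) = 1/(p*(1-p)).
p = 0.36, 1-p = 0.64.
p*(1-p) = 0.2304.
I(p) = 1/0.2304 = 4.3403

4.3403


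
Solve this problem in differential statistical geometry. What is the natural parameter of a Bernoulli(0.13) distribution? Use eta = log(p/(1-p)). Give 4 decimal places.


Natural parameter for Bernoulli: eta = log(p/(1-p)).
p = 0.13, 1-p = 0.87.
p/(1-p) = 0.149425.
eta = log(0.149425) = -1.9010

-1.9010


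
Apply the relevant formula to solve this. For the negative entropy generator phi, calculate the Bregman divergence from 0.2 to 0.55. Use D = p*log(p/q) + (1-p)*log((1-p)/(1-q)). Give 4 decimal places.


Bregman divergence with negative entropy generator:
D = p*log(p/q) + (1-p)*log((1-p)/(1-q)).
p = 0.2, q = 0.55.
p*log(p/q) = 0.2*log(0.2/0.55) = -0.20232.
(1-p)*log((1-p)/(1-q)) = 0.8*log(0.8/0.45) = 0.460291.
D = -0.20232 + 0.460291 = 0.2580

0.2580


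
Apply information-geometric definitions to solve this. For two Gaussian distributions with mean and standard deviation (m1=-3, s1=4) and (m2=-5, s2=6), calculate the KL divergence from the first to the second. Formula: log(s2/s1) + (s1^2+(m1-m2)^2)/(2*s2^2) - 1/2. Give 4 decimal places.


KL divergence between normal distributions:
KL = log(s2/s1) + (s1^2 + (m1-m2)^2)/(2*s2^2) - 1/2.
log(6/4) = 0.405465.
(4^2 + (-3--5)^2)/(2*6^2) = (16 + 4)/72 = 0.277778.
KL = 0.405465 + 0.277778 - 0.5 = 0.1832

0.1832


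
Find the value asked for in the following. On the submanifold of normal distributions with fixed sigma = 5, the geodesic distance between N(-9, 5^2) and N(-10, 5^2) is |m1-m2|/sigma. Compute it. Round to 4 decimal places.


On the fixed-variance normal subfamily, geodesic distance = |m1-m2|/sigma.
|-9 - -10| = 1.
sigma = 5.
d = 1/5 = 0.2000

0.2000


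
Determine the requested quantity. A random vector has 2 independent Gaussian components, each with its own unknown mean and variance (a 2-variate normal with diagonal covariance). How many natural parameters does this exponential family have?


Exponential family dimension calculation:
Each univariate normal has two natural parameters (mu/sigma^2 and -1/(2 sigma^2)).
With 2 independent components, dim = 2 * 2 = 4.

4


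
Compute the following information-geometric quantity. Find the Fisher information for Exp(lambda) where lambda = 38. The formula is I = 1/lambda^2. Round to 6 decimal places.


Fisher information for exponential: I(lambda) = 1/lambda^2.
lambda = 38, lambda^2 = 1444.
I = 1/1444 = 0.000693

0.000693


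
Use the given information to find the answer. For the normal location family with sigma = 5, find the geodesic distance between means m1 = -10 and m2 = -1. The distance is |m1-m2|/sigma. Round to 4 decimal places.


On the fixed-variance normal subfamily, geodesic distance = |m1-m2|/sigma.
|-10 - -1| = 9.
sigma = 5.
d = 9/5 = 1.8000

1.8000


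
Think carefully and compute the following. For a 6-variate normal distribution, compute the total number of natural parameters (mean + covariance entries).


Exponential family dimension calculation:
For 6-dim MVN: mean has 6 params, covariance has 6*7/2 = 21 unique entries.
Total dim = 6 + 21 = 27.

27


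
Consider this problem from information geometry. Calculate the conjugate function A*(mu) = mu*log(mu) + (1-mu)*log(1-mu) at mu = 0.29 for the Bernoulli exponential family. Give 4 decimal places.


Legendre transform for Bernoulli:
A*(mu) = mu*log(mu) + (1-mu)*log(1-mu).
mu = 0.29, 1-mu = 0.71.
mu*log(mu) = 0.29*log(0.29) = -0.358984.
(1-mu)*log(1-mu) = 0.71*log(0.71) = -0.243168.
A* = -0.358984 + -0.243168 = -0.6022

-0.6022


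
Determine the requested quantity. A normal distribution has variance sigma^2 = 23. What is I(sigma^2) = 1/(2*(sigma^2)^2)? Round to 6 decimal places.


Fisher information for variance: I(sigma^2) = 1/(2*sigma^4).
sigma^2 = 23, so sigma^4 = 529.
I = 1/(2*529) = 1/1058 = 0.000945

0.000945


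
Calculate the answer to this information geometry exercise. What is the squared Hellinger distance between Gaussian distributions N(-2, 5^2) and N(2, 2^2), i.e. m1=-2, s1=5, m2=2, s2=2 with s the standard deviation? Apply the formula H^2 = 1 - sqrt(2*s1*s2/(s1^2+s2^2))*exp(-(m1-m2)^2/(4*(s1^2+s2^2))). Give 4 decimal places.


Squared Hellinger distance for Gaussians:
H^2 = 1 - sqrt(2*s1*s2/(s1^2+s2^2)) * exp(-(m1-m2)^2/(4*(s1^2+s2^2))).
s1^2 = 25, s2^2 = 4, s1^2+s2^2 = 29.
sqrt(2*5*2/(29)) = 0.830455.
(m1-m2)^2 = (-4)^2 = 16.
exp(-16/(4*29)) = exp(-0.137931) = 0.871159.
H^2 = 1 - 0.830455*0.871159 = 0.2765

0.2765


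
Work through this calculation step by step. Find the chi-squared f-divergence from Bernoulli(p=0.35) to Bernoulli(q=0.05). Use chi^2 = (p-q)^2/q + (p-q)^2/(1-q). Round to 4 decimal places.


Chi-squared divergence between Bernoulli distributions:
chi^2 = (p-q)^2/q + (p-q)^2/(1-q).
p = 0.35, q = 0.05, p-q = 0.3.
(p-q)^2 = 0.09.
term1 = 0.09/0.05 = 1.8.
term2 = 0.09/0.95 = 0.094737.
chi^2 = 1.8 + 0.094737 = 1.8947

1.8947


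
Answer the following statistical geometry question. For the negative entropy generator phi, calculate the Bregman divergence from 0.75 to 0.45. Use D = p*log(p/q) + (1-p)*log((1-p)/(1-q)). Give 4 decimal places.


Bregman divergence with negative entropy generator:
D = p*log(p/q) + (1-p)*log((1-p)/(1-q)).
p = 0.75, q = 0.45.
p*log(p/q) = 0.75*log(0.75/0.45) = 0.383119.
(1-p)*log((1-p)/(1-q)) = 0.25*log(0.25/0.55) = -0.197114.
D = 0.383119 + -0.197114 = 0.1860

0.1860


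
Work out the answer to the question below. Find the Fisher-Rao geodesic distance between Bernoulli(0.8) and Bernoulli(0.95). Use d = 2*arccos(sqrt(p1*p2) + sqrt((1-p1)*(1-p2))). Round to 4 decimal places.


Geodesic distance on Bernoulli manifold:
d(p1,p2) = 2*arccos(sqrt(p1*p2) + sqrt((1-p1)*(1-p2))).
sqrt(p1*p2) = sqrt(0.8*0.95) = 0.87178.
sqrt((1-p1)*(1-p2)) = sqrt(0.2*0.05) = 0.1.
arg = 0.87178 + 0.1 = 0.97178.
d = 2*arccos(0.97178) = 0.4763

0.4763


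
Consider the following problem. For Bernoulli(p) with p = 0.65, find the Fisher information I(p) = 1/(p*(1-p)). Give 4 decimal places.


For Bernoulli(p), Fisher information is I(p) = 1/(p*(1-p)).
p = 0.65, 1-p = 0.35.
p*(1-p) = 0.2275.
I(p) = 1/0.2275 = 4.3956

4.3956


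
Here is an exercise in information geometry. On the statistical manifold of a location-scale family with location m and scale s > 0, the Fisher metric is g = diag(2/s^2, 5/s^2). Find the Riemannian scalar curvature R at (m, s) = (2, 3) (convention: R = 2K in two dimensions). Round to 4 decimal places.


The metric has the form g = (A dm^2 + B ds^2)/s^2 with A = 2, B = 5.
Substitute u = sqrt(A/B)*m: g = B*(du^2 + ds^2)/s^2, i.e. B times the
Poincare upper half-plane metric, which has constant Gaussian curvature -1.
Scaling a 2D metric by a constant c divides the Gaussian curvature by c,
so K = -1/B = -1/(5) = -0.2000 everywhere (the point (m, s) = (2, 3) is irrelevant:
the curvature is constant).
Scalar curvature in dimension 2: R = 2K = -2/(5) = -0.4000.

-0.4000


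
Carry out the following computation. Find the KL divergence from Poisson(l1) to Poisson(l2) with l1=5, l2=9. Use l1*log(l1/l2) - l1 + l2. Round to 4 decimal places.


KL divergence for Poisson:
KL = l1*log(l1/l2) - l1 + l2.
l1 = 5, l2 = 9.
log(5/9) = -0.587787.
l1*log(l1/l2) = 5 * -0.587787 = -2.938933.
KL = -2.938933 - 5 + 9 = 1.0611

1.0611


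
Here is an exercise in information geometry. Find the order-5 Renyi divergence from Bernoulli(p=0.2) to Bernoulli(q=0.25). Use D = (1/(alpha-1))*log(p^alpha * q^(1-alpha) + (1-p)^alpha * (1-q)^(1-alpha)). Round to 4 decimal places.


Renyi divergence of order alpha between Bernoulli distributions:
D = (1/(alpha-1))*log(p^alpha * q^(1-alpha) + (1-p)^alpha * (1-q)^(1-alpha)).
alpha = 5, p = 0.2, q = 0.25.
p^alpha * q^(1-alpha) = 0.2^5 * 0.25^-4 = 0.08192.
(1-p)^alpha * (1-q)^(1-alpha) = 0.8^5 * 0.75^-4 = 1.035631.
sum = 0.08192 + 1.035631 = 1.117551.
D = (1/4)*log(1.117551) = 0.0278

0.0278


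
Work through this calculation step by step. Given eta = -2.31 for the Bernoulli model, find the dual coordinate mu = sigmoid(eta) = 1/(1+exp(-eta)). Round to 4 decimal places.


Dual coordinate (expectation parameter) for Bernoulli:
mu = 1/(1+exp(-eta)).
eta = -2.31.
exp(-eta) = exp(2.31) = 10.074425.
mu = 1/(1+10.074425) = 0.0903

0.0903


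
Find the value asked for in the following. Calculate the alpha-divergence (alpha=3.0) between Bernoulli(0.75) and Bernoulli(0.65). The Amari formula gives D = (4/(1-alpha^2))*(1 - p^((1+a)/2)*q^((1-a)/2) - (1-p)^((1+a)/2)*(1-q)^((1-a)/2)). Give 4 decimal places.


Amari alpha-divergence:
D = (4/(1-alpha^2))*(1 - p^((1+a)/2)*q^((1-a)/2) - (1-p)^((1+a)/2)*(1-q)^((1-a)/2)).
alpha = 3.0, p = 0.75, q = 0.65.
e1 = (1+alpha)/2 = 2.0, e2 = (1-alpha)/2 = -1.0.
t1 = p^e1 * q^e2 = 0.75^2.0 * 0.65^-1.0 = 0.865385.
t2 = (1-p)^e1 * (1-q)^e2 = 0.25^2.0 * 0.35^-1.0 = 0.178571.
4/(1-alpha^2) = -0.5.
D = -0.5*(1 - 0.865385 - 0.178571) = 0.0220

0.0220


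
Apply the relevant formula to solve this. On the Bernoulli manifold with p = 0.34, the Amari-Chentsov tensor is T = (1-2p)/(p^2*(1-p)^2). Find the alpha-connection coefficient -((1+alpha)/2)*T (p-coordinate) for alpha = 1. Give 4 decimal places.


Skewness (Amari-Chentsov) tensor: T = (1-2p)/(p^2*(1-p)^2).
p = 0.34, 1-2p = 0.32, p^2 = 0.1156, (1-p)^2 = 0.4356.
T = 0.32/(0.1156 * 0.4356) = 6.354835.
In the p-coordinate, Gamma^(alpha) = Gamma^(0) - (alpha/2)*T with Gamma^(0) = (1/2)*g'(p) = -T/2,
so Gamma^(alpha) = -((1+alpha)/2)*T.
alpha = 1, -(1+alpha)/2 = -1.0.
Gamma = -1.0 * 6.354835 = -6.3548

-6.3548


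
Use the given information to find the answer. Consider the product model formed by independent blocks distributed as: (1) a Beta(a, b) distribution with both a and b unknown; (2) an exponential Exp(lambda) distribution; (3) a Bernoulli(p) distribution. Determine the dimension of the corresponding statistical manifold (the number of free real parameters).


The dimension of a statistical manifold equals the number of free
(independent) real parameters of the model. For a product of independent
blocks the parameter counts add.
- Beta (a, b): 2.
- exponential (lambda): 1.
- Bernoulli (p): 1.
Total = 2 + 1 + 1 = 4.
Dimension = 4

4


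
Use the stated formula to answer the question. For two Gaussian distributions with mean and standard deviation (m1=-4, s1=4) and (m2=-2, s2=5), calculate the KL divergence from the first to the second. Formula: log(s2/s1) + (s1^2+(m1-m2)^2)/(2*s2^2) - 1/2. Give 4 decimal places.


KL divergence between normal distributions:
KL = log(s2/s1) + (s1^2 + (m1-m2)^2)/(2*s2^2) - 1/2.
log(5/4) = 0.223144.
(4^2 + (-4--2)^2)/(2*5^2) = (16 + 4)/50 = 0.4.
KL = 0.223144 + 0.4 - 0.5 = 0.1231

0.1231


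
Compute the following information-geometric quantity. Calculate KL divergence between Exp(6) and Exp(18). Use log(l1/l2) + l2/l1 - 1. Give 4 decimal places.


KL divergence for exponential family:
KL = log(l1/l2) + l2/l1 - 1.
log(6/18) = -1.098612.
18/6 = 3.0.
KL = -1.098612 + 3.0 - 1 = 0.9014

0.9014


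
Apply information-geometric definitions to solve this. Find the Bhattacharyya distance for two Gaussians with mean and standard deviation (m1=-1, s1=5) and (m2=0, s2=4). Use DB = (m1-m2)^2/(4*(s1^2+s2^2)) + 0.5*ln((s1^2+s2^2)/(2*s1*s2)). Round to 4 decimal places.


Bhattacharyya distance between two Gaussians:
DB = (m1-m2)^2/(4*(s1^2+s2^2)) + (1/2)*ln((s1^2+s2^2)/(2*s1*s2)).
(m1-m2)^2 = (-1)^2 = 1.
s1^2+s2^2 = 25 + 16 = 41.
term1 = 1/164 = 0.006098.
term2 = 0.5*ln(41/40.0) = 0.012346.
DB = 0.006098 + 0.012346 = 0.0184

0.0184


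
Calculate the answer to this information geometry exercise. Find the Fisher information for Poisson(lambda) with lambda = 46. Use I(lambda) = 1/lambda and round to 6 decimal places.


Fisher information for Poisson: I(lambda) = 1/lambda.
lambda = 46.
I(lambda) = 1/46 = 0.021739

0.021739


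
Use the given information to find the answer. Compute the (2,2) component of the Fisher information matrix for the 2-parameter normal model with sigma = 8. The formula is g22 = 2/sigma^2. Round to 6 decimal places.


For the 2-parameter normal family, the Fisher metric has:
  g11 = 1/sigma^2, g22 = 2/sigma^2.
sigma = 8, sigma^2 = 64.
g22 = 0.031250

0.031250


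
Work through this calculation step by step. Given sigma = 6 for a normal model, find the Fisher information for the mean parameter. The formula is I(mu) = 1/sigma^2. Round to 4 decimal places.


The Fisher information for the mean of a normal distribution is I(mu) = 1/sigma^2.
sigma = 6, so sigma^2 = 36.
I(mu) = 1/36 = 0.0278

0.0278


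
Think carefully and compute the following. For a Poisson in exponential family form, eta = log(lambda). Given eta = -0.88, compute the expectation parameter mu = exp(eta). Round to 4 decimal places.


Expectation parameter for Poisson exponential family:
mu = exp(eta).
eta = -0.88.
mu = exp(-0.88) = 0.4148

0.4148


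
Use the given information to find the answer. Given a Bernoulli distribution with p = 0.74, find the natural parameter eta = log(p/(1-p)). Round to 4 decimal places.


Natural parameter for Bernoulli: eta = log(p/(1-p)).
p = 0.74, 1-p = 0.26.
p/(1-p) = 2.846154.
eta = log(2.846154) = 1.0460

1.0460


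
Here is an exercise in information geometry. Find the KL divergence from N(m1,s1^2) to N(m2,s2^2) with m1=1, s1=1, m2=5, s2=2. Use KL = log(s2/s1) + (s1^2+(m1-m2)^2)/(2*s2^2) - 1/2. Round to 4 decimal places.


KL divergence between normal distributions:
KL = log(s2/s1) + (s1^2 + (m1-m2)^2)/(2*s2^2) - 1/2.
log(2/1) = 0.693147.
(1^2 + (1-5)^2)/(2*2^2) = (1 + 16)/8 = 2.125.
KL = 0.693147 + 2.125 - 0.5 = 2.3181

2.3181


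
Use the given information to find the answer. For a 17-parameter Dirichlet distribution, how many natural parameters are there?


Exponential family dimension calculation:
Dirichlet with 17 components has 17 natural parameters.

17


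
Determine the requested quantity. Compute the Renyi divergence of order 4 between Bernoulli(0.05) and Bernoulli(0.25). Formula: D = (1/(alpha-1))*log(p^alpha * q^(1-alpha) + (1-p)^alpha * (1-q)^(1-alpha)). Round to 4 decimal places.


Renyi divergence of order alpha between Bernoulli distributions:
D = (1/(alpha-1))*log(p^alpha * q^(1-alpha) + (1-p)^alpha * (1-q)^(1-alpha)).
alpha = 4, p = 0.05, q = 0.25.
p^alpha * q^(1-alpha) = 0.05^4 * 0.25^-3 = 0.0004.
(1-p)^alpha * (1-q)^(1-alpha) = 0.95^4 * 0.75^-3 = 1.930681.
sum = 0.0004 + 1.930681 = 1.931081.
D = (1/3)*log(1.931081) = 0.2194

0.2194


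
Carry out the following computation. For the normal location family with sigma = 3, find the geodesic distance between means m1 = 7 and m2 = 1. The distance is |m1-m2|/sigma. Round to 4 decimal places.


On the fixed-variance normal subfamily, geodesic distance = |m1-m2|/sigma.
|7 - 1| = 6.
sigma = 3.
d = 6/3 = 2.0000

2.0000


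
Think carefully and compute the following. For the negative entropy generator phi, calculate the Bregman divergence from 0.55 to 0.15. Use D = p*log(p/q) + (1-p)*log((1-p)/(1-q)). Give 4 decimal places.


Bregman divergence with negative entropy generator:
D = p*log(p/q) + (1-p)*log((1-p)/(1-q)).
p = 0.55, q = 0.15.
p*log(p/q) = 0.55*log(0.55/0.15) = 0.714606.
(1-p)*log((1-p)/(1-q)) = 0.45*log(0.45/0.85) = -0.286195.
D = 0.714606 + -0.286195 = 0.4284

0.4284


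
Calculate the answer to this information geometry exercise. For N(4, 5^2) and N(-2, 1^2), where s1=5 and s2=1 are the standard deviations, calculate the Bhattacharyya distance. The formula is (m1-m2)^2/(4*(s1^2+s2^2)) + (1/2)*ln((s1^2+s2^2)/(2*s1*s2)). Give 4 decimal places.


Bhattacharyya distance between two Gaussians:
DB = (m1-m2)^2/(4*(s1^2+s2^2)) + (1/2)*ln((s1^2+s2^2)/(2*s1*s2)).
(m1-m2)^2 = (6)^2 = 36.
s1^2+s2^2 = 25 + 1 = 26.
term1 = 36/104 = 0.346154.
term2 = 0.5*ln(26/10.0) = 0.477756.
DB = 0.346154 + 0.477756 = 0.8239

0.8239


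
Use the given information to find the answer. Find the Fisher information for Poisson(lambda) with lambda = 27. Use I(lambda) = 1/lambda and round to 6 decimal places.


Fisher information for Poisson: I(lambda) = 1/lambda.
lambda = 27.
I(lambda) = 1/27 = 0.037037

0.037037


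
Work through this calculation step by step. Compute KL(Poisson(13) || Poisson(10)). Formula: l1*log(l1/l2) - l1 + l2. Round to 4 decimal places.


KL divergence for Poisson:
KL = l1*log(l1/l2) - l1 + l2.
l1 = 13, l2 = 10.
log(13/10) = 0.262364.
l1*log(l1/l2) = 13 * 0.262364 = 3.410735.
KL = 3.410735 - 13 + 10 = 0.4107

0.4107


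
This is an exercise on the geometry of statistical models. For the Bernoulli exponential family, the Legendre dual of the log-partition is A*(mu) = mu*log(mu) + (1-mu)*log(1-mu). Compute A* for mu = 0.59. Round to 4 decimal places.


Legendre transform for Bernoulli:
A*(mu) = mu*log(mu) + (1-mu)*log(1-mu).
mu = 0.59, 1-mu = 0.41.
mu*log(mu) = 0.59*log(0.59) = -0.311303.
(1-mu)*log(1-mu) = 0.41*log(0.41) = -0.365555.
A* = -0.311303 + -0.365555 = -0.6769

-0.6769


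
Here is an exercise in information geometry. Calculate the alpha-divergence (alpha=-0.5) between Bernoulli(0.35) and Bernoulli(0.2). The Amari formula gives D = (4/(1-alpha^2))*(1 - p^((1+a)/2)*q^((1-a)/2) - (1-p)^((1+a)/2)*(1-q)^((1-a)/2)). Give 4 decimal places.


Amari alpha-divergence:
D = (4/(1-alpha^2))*(1 - p^((1+a)/2)*q^((1-a)/2) - (1-p)^((1+a)/2)*(1-q)^((1-a)/2)).
alpha = -0.5, p = 0.35, q = 0.2.
e1 = (1+alpha)/2 = 0.25, e2 = (1-alpha)/2 = 0.75.
t1 = p^e1 * q^e2 = 0.35^0.25 * 0.2^0.75 = 0.230033.
t2 = (1-p)^e1 * (1-q)^e2 = 0.65^0.25 * 0.8^0.75 = 0.759532.
4/(1-alpha^2) = 5.333333.
D = 5.333333*(1 - 0.230033 - 0.759532) = 0.0557

0.0557


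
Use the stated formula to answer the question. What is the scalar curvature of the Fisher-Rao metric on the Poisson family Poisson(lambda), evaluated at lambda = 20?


This family has a single free parameter, so its statistical manifold
is 1-dimensional. The Riemann curvature tensor of any 1-dimensional
Riemannian manifold vanishes identically, so R = 0.

0


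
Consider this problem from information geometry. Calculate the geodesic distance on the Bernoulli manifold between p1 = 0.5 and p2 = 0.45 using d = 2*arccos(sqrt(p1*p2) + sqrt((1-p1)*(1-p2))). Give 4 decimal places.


Geodesic distance on Bernoulli manifold:
d(p1,p2) = 2*arccos(sqrt(p1*p2) + sqrt((1-p1)*(1-p2))).
sqrt(p1*p2) = sqrt(0.5*0.45) = 0.474342.
sqrt((1-p1)*(1-p2)) = sqrt(0.5*0.55) = 0.524404.
arg = 0.474342 + 0.524404 = 0.998746.
d = 2*arccos(0.998746) = 0.1002

0.1002


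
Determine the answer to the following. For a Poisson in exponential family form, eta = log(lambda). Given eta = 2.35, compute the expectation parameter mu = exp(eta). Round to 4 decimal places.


Expectation parameter for Poisson exponential family:
mu = exp(eta).
eta = 2.35.
mu = exp(2.35) = 10.4856

10.4856


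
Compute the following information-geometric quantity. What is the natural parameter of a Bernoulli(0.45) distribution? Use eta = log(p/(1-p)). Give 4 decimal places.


Natural parameter for Bernoulli: eta = log(p/(1-p)).
p = 0.45, 1-p = 0.55.
p/(1-p) = 0.818182.
eta = log(0.818182) = -0.2007

-0.2007


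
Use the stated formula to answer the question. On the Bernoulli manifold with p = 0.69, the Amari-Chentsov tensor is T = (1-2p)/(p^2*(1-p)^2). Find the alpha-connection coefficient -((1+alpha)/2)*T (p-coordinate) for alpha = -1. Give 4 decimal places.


Skewness (Amari-Chentsov) tensor: T = (1-2p)/(p^2*(1-p)^2).
p = 0.69, 1-2p = -0.38, p^2 = 0.4761, (1-p)^2 = 0.0961.
T = -0.38/(0.4761 * 0.0961) = -8.305428.
In the p-coordinate, Gamma^(alpha) = Gamma^(0) - (alpha/2)*T with Gamma^(0) = (1/2)*g'(p) = -T/2,
so Gamma^(alpha) = -((1+alpha)/2)*T.
alpha = -1, -(1+alpha)/2 = 0.0.
Gamma = 0.0 * -8.305428 = 0.0000

0.0000


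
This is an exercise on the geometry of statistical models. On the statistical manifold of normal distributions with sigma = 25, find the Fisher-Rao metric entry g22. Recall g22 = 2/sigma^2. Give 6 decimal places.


For the 2-parameter normal family, the Fisher metric has:
  g11 = 1/sigma^2, g22 = 2/sigma^2.
sigma = 25, sigma^2 = 625.
g22 = 0.003200

0.003200


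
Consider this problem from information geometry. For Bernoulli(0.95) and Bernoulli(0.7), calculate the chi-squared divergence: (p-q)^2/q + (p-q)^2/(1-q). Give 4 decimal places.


Chi-squared divergence between Bernoulli distributions:
chi^2 = (p-q)^2/q + (p-q)^2/(1-q).
p = 0.95, q = 0.7, p-q = 0.25.
(p-q)^2 = 0.0625.
term1 = 0.0625/0.7 = 0.089286.
term2 = 0.0625/0.3 = 0.208333.
chi^2 = 0.089286 + 0.208333 = 0.2976

0.2976


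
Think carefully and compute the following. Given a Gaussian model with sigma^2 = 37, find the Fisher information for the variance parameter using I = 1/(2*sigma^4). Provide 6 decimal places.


Fisher information for variance: I(sigma^2) = 1/(2*sigma^4).
sigma^2 = 37, so sigma^4 = 1369.
I = 1/(2*1369) = 1/2738 = 0.000365

0.000365


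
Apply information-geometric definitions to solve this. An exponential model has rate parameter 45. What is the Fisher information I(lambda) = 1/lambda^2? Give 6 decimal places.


Fisher information for exponential: I(lambda) = 1/lambda^2.
lambda = 45, lambda^2 = 2025.
I = 1/2025 = 0.000494

0.000494


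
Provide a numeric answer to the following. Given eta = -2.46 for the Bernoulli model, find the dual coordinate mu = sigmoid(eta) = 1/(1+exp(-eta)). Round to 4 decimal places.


Dual coordinate (expectation parameter) for Bernoulli:
mu = 1/(1+exp(-eta)).
eta = -2.46.
exp(-eta) = exp(2.46) = 11.704812.
mu = 1/(1+11.704812) = 0.0787

0.0787


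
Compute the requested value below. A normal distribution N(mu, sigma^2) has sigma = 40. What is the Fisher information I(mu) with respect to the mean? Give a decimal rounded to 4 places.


The Fisher information for the mean of a normal distribution is I(mu) = 1/sigma^2.
sigma = 40, so sigma^2 = 1600.
I(mu) = 1/1600 = 0.0006

0.0006


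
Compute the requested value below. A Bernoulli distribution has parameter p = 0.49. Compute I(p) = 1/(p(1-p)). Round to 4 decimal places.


For Bernoulli(p), Fisher information is I(p) = 1/(p*(1-p)).
p = 0.49, 1-p = 0.51.
p*(1-p) = 0.2499.
I(p) = 1/0.2499 = 4.0016

4.0016


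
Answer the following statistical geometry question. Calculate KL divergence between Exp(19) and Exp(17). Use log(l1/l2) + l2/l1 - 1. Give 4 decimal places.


KL divergence for exponential family:
KL = log(l1/l2) + l2/l1 - 1.
log(19/17) = 0.111226.
17/19 = 0.894737.
KL = 0.111226 + 0.894737 - 1 = 0.0060

0.0060


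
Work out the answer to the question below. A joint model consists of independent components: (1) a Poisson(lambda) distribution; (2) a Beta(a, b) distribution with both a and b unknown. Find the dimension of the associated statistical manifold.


The dimension of a statistical manifold equals the number of free
(independent) real parameters of the model. For a product of independent
blocks the parameter counts add.
- Poisson (lambda): 1.
- Beta (a, b): 2.
Total = 1 + 2 = 3.
Dimension = 3

3


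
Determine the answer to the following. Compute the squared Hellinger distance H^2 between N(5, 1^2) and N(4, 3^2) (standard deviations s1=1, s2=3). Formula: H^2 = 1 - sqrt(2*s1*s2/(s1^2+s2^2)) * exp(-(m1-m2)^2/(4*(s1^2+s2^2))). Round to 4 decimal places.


Squared Hellinger distance for Gaussians:
H^2 = 1 - sqrt(2*s1*s2/(s1^2+s2^2)) * exp(-(m1-m2)^2/(4*(s1^2+s2^2))).
s1^2 = 1, s2^2 = 9, s1^2+s2^2 = 10.
sqrt(2*1*3/(10)) = 0.774597.
(m1-m2)^2 = (1)^2 = 1.
exp(-1/(4*10)) = exp(-0.025) = 0.97531.
H^2 = 1 - 0.774597*0.97531 = 0.2445

0.2445


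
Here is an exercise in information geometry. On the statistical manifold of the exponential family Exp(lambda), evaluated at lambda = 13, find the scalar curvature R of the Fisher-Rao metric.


This family has a single free parameter, so its statistical manifold
is 1-dimensional. The Riemann curvature tensor of any 1-dimensional
Riemannian manifold vanishes identically, so R = 0.

0


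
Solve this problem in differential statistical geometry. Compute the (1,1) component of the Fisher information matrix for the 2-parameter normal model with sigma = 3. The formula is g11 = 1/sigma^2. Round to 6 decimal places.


For the 2-parameter normal family, the Fisher metric has:
  g11 = 1/sigma^2, g22 = 2/sigma^2.
sigma = 3, sigma^2 = 9.
g11 = 0.111111

0.111111


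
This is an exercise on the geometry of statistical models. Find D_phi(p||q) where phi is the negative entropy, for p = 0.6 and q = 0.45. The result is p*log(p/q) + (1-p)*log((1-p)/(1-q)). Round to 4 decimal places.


Bregman divergence with negative entropy generator:
D = p*log(p/q) + (1-p)*log((1-p)/(1-q)).
p = 0.6, q = 0.45.
p*log(p/q) = 0.6*log(0.6/0.45) = 0.172609.
(1-p)*log((1-p)/(1-q)) = 0.4*log(0.4/0.55) = -0.127381.
D = 0.172609 + -0.127381 = 0.0452

0.0452


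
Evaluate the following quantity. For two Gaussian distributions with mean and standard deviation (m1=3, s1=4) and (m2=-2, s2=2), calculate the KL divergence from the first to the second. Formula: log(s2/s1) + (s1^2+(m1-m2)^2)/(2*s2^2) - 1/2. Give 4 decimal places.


KL divergence between normal distributions:
KL = log(s2/s1) + (s1^2 + (m1-m2)^2)/(2*s2^2) - 1/2.
log(2/4) = -0.693147.
(4^2 + (3--2)^2)/(2*2^2) = (16 + 25)/8 = 5.125.
KL = -0.693147 + 5.125 - 0.5 = 3.9319

3.9319


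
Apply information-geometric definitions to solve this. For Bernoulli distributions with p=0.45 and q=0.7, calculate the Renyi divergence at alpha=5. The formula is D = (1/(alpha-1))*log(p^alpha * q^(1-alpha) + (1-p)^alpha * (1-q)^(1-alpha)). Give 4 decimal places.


Renyi divergence of order alpha between Bernoulli distributions:
D = (1/(alpha-1))*log(p^alpha * q^(1-alpha) + (1-p)^alpha * (1-q)^(1-alpha)).
alpha = 5, p = 0.45, q = 0.7.
p^alpha * q^(1-alpha) = 0.45^5 * 0.7^-4 = 0.076855.
(1-p)^alpha * (1-q)^(1-alpha) = 0.55^5 * 0.3^-4 = 6.213387.
sum = 0.076855 + 6.213387 = 6.290242.
D = (1/4)*log(6.290242) = 0.4597

0.4597


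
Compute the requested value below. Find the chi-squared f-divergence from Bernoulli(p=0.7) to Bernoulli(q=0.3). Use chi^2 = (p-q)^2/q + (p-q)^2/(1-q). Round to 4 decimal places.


Chi-squared divergence between Bernoulli distributions:
chi^2 = (p-q)^2/q + (p-q)^2/(1-q).
p = 0.7, q = 0.3, p-q = 0.4.
(p-q)^2 = 0.16.
term1 = 0.16/0.3 = 0.533333.
term2 = 0.16/0.7 = 0.228571.
chi^2 = 0.533333 + 0.228571 = 0.7619

0.7619


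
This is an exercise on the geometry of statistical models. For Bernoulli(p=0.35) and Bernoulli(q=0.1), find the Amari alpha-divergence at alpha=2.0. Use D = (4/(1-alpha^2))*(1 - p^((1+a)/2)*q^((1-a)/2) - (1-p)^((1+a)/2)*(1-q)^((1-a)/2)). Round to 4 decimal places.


Amari alpha-divergence:
D = (4/(1-alpha^2))*(1 - p^((1+a)/2)*q^((1-a)/2) - (1-p)^((1+a)/2)*(1-q)^((1-a)/2)).
alpha = 2.0, p = 0.35, q = 0.1.
e1 = (1+alpha)/2 = 1.5, e2 = (1-alpha)/2 = -0.5.
t1 = p^e1 * q^e2 = 0.35^1.5 * 0.1^-0.5 = 0.65479.
t2 = (1-p)^e1 * (1-q)^e2 = 0.65^1.5 * 0.9^-0.5 = 0.552394.
4/(1-alpha^2) = -1.333333.
D = -1.333333*(1 - 0.65479 - 0.552394) = 0.2762

0.2762


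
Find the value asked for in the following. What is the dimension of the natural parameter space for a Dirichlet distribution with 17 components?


Exponential family dimension calculation:
Dirichlet with 17 components has 17 natural parameters.

17


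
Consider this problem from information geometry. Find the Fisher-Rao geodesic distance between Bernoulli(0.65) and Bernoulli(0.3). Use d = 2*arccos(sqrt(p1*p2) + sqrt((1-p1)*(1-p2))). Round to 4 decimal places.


Geodesic distance on Bernoulli manifold:
d(p1,p2) = 2*arccos(sqrt(p1*p2) + sqrt((1-p1)*(1-p2))).
sqrt(p1*p2) = sqrt(0.65*0.3) = 0.441588.
sqrt((1-p1)*(1-p2)) = sqrt(0.35*0.7) = 0.494975.
arg = 0.441588 + 0.494975 = 0.936563.
d = 2*arccos(0.936563) = 0.7162

0.7162


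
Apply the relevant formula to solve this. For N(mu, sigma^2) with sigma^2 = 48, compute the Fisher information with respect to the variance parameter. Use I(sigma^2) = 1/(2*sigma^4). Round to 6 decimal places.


Fisher information for variance: I(sigma^2) = 1/(2*sigma^4).
sigma^2 = 48, so sigma^4 = 2304.
I = 1/(2*2304) = 1/4608 = 0.000217

0.000217


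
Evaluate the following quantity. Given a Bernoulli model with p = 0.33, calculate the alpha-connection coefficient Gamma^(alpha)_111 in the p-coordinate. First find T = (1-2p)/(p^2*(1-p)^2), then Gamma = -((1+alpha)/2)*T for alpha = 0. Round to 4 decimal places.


Skewness (Amari-Chentsov) tensor: T = (1-2p)/(p^2*(1-p)^2).
p = 0.33, 1-2p = 0.34, p^2 = 0.1089, (1-p)^2 = 0.4489.
T = 0.34/(0.1089 * 0.4489) = 6.955069.
In the p-coordinate, Gamma^(alpha) = Gamma^(0) - (alpha/2)*T with Gamma^(0) = (1/2)*g'(p) = -T/2,
so Gamma^(alpha) = -((1+alpha)/2)*T.
alpha = 0, -(1+alpha)/2 = -0.5.
Gamma = -0.5 * 6.955069 = -3.4775

-3.4775


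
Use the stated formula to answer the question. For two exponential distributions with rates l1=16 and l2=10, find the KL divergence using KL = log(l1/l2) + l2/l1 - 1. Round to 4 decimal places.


KL divergence for exponential family:
KL = log(l1/l2) + l2/l1 - 1.
log(16/10) = 0.470004.
10/16 = 0.625.
KL = 0.470004 + 0.625 - 1 = 0.0950

0.0950


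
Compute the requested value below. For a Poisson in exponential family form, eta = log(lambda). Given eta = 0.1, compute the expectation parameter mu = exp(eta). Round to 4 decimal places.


Expectation parameter for Poisson exponential family:
mu = exp(eta).
eta = 0.1.
mu = exp(0.1) = 1.1052

1.1052


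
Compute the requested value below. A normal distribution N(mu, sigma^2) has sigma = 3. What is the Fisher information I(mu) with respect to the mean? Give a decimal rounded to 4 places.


The Fisher information for the mean of a normal distribution is I(mu) = 1/sigma^2.
sigma = 3, so sigma^2 = 9.
I(mu) = 1/9 = 0.1111

0.1111


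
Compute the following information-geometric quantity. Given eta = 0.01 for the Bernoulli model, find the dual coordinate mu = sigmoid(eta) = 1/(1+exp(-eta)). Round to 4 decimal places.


Dual coordinate (expectation parameter) for Bernoulli:
mu = 1/(1+exp(-eta)).
eta = 0.01.
exp(-eta) = exp(-0.01) = 0.99005.
mu = 1/(1+0.99005) = 0.5025

0.5025


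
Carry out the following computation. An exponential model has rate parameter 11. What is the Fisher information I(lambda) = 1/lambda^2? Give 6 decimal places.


Fisher information for exponential: I(lambda) = 1/lambda^2.
lambda = 11, lambda^2 = 121.
I = 1/121 = 0.008264

0.008264


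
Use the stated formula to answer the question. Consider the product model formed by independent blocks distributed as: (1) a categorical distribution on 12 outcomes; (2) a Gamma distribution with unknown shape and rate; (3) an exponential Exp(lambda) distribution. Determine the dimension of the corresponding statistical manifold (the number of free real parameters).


The dimension of a statistical manifold equals the number of free
(independent) real parameters of the model. For a product of independent
blocks the parameter counts add.
- categorical on 12 outcomes (probabilities sum to 1): 12-1 = 11.
- Gamma (shape, rate): 2.
- exponential (lambda): 1.
Total = 11 + 2 + 1 = 14.
Dimension = 14

14
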